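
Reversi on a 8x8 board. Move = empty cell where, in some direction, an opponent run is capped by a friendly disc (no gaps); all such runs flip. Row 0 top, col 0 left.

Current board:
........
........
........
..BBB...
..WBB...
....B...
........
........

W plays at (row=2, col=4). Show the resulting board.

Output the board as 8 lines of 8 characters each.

Place W at (2,4); scan 8 dirs for brackets.
Dir NW: first cell '.' (not opp) -> no flip
Dir N: first cell '.' (not opp) -> no flip
Dir NE: first cell '.' (not opp) -> no flip
Dir W: first cell '.' (not opp) -> no flip
Dir E: first cell '.' (not opp) -> no flip
Dir SW: opp run (3,3) capped by W -> flip
Dir S: opp run (3,4) (4,4) (5,4), next='.' -> no flip
Dir SE: first cell '.' (not opp) -> no flip
All flips: (3,3)

Answer: ........
........
....W...
..BWB...
..WBB...
....B...
........
........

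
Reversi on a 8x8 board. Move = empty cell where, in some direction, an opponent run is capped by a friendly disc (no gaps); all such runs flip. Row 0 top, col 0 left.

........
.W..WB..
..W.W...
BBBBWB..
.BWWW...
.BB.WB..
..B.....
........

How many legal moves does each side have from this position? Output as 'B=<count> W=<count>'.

Answer: B=7 W=14

Derivation:
-- B to move --
(0,0): flips 2 -> legal
(0,1): no bracket -> illegal
(0,2): no bracket -> illegal
(0,3): no bracket -> illegal
(0,4): no bracket -> illegal
(0,5): no bracket -> illegal
(1,0): no bracket -> illegal
(1,2): flips 1 -> legal
(1,3): flips 3 -> legal
(2,0): no bracket -> illegal
(2,1): no bracket -> illegal
(2,3): no bracket -> illegal
(2,5): flips 2 -> legal
(4,5): flips 3 -> legal
(5,3): flips 4 -> legal
(6,3): no bracket -> illegal
(6,4): no bracket -> illegal
(6,5): flips 2 -> legal
B mobility = 7
-- W to move --
(0,4): no bracket -> illegal
(0,5): no bracket -> illegal
(0,6): flips 1 -> legal
(1,6): flips 1 -> legal
(2,0): flips 1 -> legal
(2,1): flips 1 -> legal
(2,3): flips 1 -> legal
(2,5): no bracket -> illegal
(2,6): flips 1 -> legal
(3,6): flips 1 -> legal
(4,0): flips 2 -> legal
(4,5): no bracket -> illegal
(4,6): flips 1 -> legal
(5,0): no bracket -> illegal
(5,3): no bracket -> illegal
(5,6): flips 1 -> legal
(6,0): flips 1 -> legal
(6,1): flips 1 -> legal
(6,3): no bracket -> illegal
(6,4): no bracket -> illegal
(6,5): no bracket -> illegal
(6,6): flips 1 -> legal
(7,1): no bracket -> illegal
(7,2): flips 2 -> legal
(7,3): no bracket -> illegal
W mobility = 14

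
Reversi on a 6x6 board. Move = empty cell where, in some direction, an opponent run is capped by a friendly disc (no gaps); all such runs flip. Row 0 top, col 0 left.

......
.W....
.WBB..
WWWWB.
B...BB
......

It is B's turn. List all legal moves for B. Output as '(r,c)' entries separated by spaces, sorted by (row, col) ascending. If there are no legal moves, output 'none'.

(0,0): flips 1 -> legal
(0,1): no bracket -> illegal
(0,2): no bracket -> illegal
(1,0): no bracket -> illegal
(1,2): no bracket -> illegal
(2,0): flips 2 -> legal
(2,4): no bracket -> illegal
(4,1): flips 1 -> legal
(4,2): flips 1 -> legal
(4,3): flips 1 -> legal

Answer: (0,0) (2,0) (4,1) (4,2) (4,3)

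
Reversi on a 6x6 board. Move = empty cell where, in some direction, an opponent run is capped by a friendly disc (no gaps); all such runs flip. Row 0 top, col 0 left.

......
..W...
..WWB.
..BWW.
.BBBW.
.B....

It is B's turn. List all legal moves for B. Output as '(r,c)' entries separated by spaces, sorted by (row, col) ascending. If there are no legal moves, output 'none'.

Answer: (0,2) (1,3) (1,4) (2,1) (2,5) (3,5) (4,5) (5,4)

Derivation:
(0,1): no bracket -> illegal
(0,2): flips 2 -> legal
(0,3): no bracket -> illegal
(1,1): no bracket -> illegal
(1,3): flips 2 -> legal
(1,4): flips 1 -> legal
(2,1): flips 2 -> legal
(2,5): flips 1 -> legal
(3,1): no bracket -> illegal
(3,5): flips 2 -> legal
(4,5): flips 1 -> legal
(5,3): no bracket -> illegal
(5,4): flips 2 -> legal
(5,5): no bracket -> illegal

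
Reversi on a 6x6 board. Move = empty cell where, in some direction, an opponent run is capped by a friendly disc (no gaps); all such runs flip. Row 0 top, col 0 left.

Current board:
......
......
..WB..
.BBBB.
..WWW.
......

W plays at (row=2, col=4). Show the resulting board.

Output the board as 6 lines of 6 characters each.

Answer: ......
......
..WWW.
.BBWW.
..WWW.
......

Derivation:
Place W at (2,4); scan 8 dirs for brackets.
Dir NW: first cell '.' (not opp) -> no flip
Dir N: first cell '.' (not opp) -> no flip
Dir NE: first cell '.' (not opp) -> no flip
Dir W: opp run (2,3) capped by W -> flip
Dir E: first cell '.' (not opp) -> no flip
Dir SW: opp run (3,3) capped by W -> flip
Dir S: opp run (3,4) capped by W -> flip
Dir SE: first cell '.' (not opp) -> no flip
All flips: (2,3) (3,3) (3,4)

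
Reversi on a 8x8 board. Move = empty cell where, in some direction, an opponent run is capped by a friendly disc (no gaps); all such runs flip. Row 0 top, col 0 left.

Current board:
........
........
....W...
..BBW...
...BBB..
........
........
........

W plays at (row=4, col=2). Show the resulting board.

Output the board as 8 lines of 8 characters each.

Answer: ........
........
....W...
..BWW...
..WBBB..
........
........
........

Derivation:
Place W at (4,2); scan 8 dirs for brackets.
Dir NW: first cell '.' (not opp) -> no flip
Dir N: opp run (3,2), next='.' -> no flip
Dir NE: opp run (3,3) capped by W -> flip
Dir W: first cell '.' (not opp) -> no flip
Dir E: opp run (4,3) (4,4) (4,5), next='.' -> no flip
Dir SW: first cell '.' (not opp) -> no flip
Dir S: first cell '.' (not opp) -> no flip
Dir SE: first cell '.' (not opp) -> no flip
All flips: (3,3)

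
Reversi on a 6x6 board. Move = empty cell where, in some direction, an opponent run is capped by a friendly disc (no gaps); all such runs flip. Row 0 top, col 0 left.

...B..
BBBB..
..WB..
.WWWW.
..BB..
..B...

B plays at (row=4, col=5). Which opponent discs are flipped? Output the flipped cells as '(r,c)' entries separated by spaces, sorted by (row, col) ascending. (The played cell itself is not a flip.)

Answer: (3,4)

Derivation:
Dir NW: opp run (3,4) capped by B -> flip
Dir N: first cell '.' (not opp) -> no flip
Dir NE: edge -> no flip
Dir W: first cell '.' (not opp) -> no flip
Dir E: edge -> no flip
Dir SW: first cell '.' (not opp) -> no flip
Dir S: first cell '.' (not opp) -> no flip
Dir SE: edge -> no flip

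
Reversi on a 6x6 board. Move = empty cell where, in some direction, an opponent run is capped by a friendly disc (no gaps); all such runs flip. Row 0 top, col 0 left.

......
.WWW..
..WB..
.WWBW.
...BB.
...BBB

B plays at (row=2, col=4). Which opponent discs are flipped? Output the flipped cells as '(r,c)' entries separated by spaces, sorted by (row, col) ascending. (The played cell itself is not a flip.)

Answer: (3,4)

Derivation:
Dir NW: opp run (1,3), next='.' -> no flip
Dir N: first cell '.' (not opp) -> no flip
Dir NE: first cell '.' (not opp) -> no flip
Dir W: first cell 'B' (not opp) -> no flip
Dir E: first cell '.' (not opp) -> no flip
Dir SW: first cell 'B' (not opp) -> no flip
Dir S: opp run (3,4) capped by B -> flip
Dir SE: first cell '.' (not opp) -> no flip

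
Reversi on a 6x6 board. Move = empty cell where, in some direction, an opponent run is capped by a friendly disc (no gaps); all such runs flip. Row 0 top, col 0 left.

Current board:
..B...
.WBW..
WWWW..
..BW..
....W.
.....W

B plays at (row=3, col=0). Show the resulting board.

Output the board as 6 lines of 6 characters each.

Answer: ..B...
.WBW..
WBWW..
B.BW..
....W.
.....W

Derivation:
Place B at (3,0); scan 8 dirs for brackets.
Dir NW: edge -> no flip
Dir N: opp run (2,0), next='.' -> no flip
Dir NE: opp run (2,1) capped by B -> flip
Dir W: edge -> no flip
Dir E: first cell '.' (not opp) -> no flip
Dir SW: edge -> no flip
Dir S: first cell '.' (not opp) -> no flip
Dir SE: first cell '.' (not opp) -> no flip
All flips: (2,1)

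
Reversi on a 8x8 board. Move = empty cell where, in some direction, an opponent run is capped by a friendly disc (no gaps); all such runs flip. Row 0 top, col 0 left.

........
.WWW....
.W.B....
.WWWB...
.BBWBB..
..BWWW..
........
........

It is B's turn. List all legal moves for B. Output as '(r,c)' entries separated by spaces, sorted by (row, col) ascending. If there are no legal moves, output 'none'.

Answer: (0,1) (0,3) (2,0) (2,2) (2,4) (3,0) (5,6) (6,2) (6,3) (6,4) (6,5) (6,6)

Derivation:
(0,0): no bracket -> illegal
(0,1): flips 4 -> legal
(0,2): no bracket -> illegal
(0,3): flips 1 -> legal
(0,4): no bracket -> illegal
(1,0): no bracket -> illegal
(1,4): no bracket -> illegal
(2,0): flips 1 -> legal
(2,2): flips 2 -> legal
(2,4): flips 1 -> legal
(3,0): flips 3 -> legal
(4,0): no bracket -> illegal
(4,6): no bracket -> illegal
(5,6): flips 3 -> legal
(6,2): flips 1 -> legal
(6,3): flips 4 -> legal
(6,4): flips 2 -> legal
(6,5): flips 1 -> legal
(6,6): flips 1 -> legal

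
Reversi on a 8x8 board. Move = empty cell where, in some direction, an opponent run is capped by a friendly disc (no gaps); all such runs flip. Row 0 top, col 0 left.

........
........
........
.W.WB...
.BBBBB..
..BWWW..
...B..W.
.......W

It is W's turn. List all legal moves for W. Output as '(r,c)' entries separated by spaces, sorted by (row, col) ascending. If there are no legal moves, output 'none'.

(2,3): no bracket -> illegal
(2,4): flips 2 -> legal
(2,5): no bracket -> illegal
(3,0): no bracket -> illegal
(3,2): flips 1 -> legal
(3,5): flips 3 -> legal
(3,6): flips 1 -> legal
(4,0): no bracket -> illegal
(4,6): no bracket -> illegal
(5,0): no bracket -> illegal
(5,1): flips 3 -> legal
(5,6): no bracket -> illegal
(6,1): no bracket -> illegal
(6,2): no bracket -> illegal
(6,4): no bracket -> illegal
(7,2): flips 1 -> legal
(7,3): flips 1 -> legal
(7,4): no bracket -> illegal

Answer: (2,4) (3,2) (3,5) (3,6) (5,1) (7,2) (7,3)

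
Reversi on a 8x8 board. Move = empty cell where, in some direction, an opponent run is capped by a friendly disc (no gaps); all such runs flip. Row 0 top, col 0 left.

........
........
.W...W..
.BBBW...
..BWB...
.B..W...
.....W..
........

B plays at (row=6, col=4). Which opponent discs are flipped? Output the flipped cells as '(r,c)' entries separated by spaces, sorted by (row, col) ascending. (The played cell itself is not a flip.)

Answer: (5,4)

Derivation:
Dir NW: first cell '.' (not opp) -> no flip
Dir N: opp run (5,4) capped by B -> flip
Dir NE: first cell '.' (not opp) -> no flip
Dir W: first cell '.' (not opp) -> no flip
Dir E: opp run (6,5), next='.' -> no flip
Dir SW: first cell '.' (not opp) -> no flip
Dir S: first cell '.' (not opp) -> no flip
Dir SE: first cell '.' (not opp) -> no flip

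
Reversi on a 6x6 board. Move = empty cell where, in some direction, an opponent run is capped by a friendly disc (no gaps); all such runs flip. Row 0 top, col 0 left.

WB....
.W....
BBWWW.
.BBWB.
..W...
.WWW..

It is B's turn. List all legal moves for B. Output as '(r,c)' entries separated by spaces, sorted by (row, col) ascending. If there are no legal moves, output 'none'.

(0,2): flips 1 -> legal
(1,0): no bracket -> illegal
(1,2): flips 2 -> legal
(1,3): flips 1 -> legal
(1,4): flips 2 -> legal
(1,5): no bracket -> illegal
(2,5): flips 3 -> legal
(3,5): no bracket -> illegal
(4,0): no bracket -> illegal
(4,1): no bracket -> illegal
(4,3): no bracket -> illegal
(4,4): no bracket -> illegal
(5,0): no bracket -> illegal
(5,4): no bracket -> illegal

Answer: (0,2) (1,2) (1,3) (1,4) (2,5)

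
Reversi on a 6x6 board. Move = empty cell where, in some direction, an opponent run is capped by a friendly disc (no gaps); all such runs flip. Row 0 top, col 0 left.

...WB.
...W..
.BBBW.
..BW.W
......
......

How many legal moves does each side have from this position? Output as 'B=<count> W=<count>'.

Answer: B=5 W=4

Derivation:
-- B to move --
(0,2): flips 1 -> legal
(1,2): no bracket -> illegal
(1,4): no bracket -> illegal
(1,5): no bracket -> illegal
(2,5): flips 1 -> legal
(3,4): flips 1 -> legal
(4,2): no bracket -> illegal
(4,3): flips 1 -> legal
(4,4): flips 1 -> legal
(4,5): no bracket -> illegal
B mobility = 5
-- W to move --
(0,5): flips 1 -> legal
(1,0): no bracket -> illegal
(1,1): flips 1 -> legal
(1,2): no bracket -> illegal
(1,4): no bracket -> illegal
(1,5): no bracket -> illegal
(2,0): flips 3 -> legal
(3,0): no bracket -> illegal
(3,1): flips 2 -> legal
(3,4): no bracket -> illegal
(4,1): no bracket -> illegal
(4,2): no bracket -> illegal
(4,3): no bracket -> illegal
W mobility = 4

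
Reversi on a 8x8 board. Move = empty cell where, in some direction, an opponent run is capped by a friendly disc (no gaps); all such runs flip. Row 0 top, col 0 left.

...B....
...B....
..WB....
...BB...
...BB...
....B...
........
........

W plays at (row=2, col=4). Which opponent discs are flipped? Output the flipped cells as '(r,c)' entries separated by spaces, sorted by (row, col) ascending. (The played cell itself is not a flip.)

Answer: (2,3)

Derivation:
Dir NW: opp run (1,3), next='.' -> no flip
Dir N: first cell '.' (not opp) -> no flip
Dir NE: first cell '.' (not opp) -> no flip
Dir W: opp run (2,3) capped by W -> flip
Dir E: first cell '.' (not opp) -> no flip
Dir SW: opp run (3,3), next='.' -> no flip
Dir S: opp run (3,4) (4,4) (5,4), next='.' -> no flip
Dir SE: first cell '.' (not opp) -> no flip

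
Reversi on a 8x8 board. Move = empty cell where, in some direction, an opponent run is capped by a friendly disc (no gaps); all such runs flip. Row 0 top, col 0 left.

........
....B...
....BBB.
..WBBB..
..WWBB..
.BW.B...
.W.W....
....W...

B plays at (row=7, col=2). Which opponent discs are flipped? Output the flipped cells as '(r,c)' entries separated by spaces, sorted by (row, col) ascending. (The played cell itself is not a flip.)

Answer: (6,3)

Derivation:
Dir NW: opp run (6,1), next='.' -> no flip
Dir N: first cell '.' (not opp) -> no flip
Dir NE: opp run (6,3) capped by B -> flip
Dir W: first cell '.' (not opp) -> no flip
Dir E: first cell '.' (not opp) -> no flip
Dir SW: edge -> no flip
Dir S: edge -> no flip
Dir SE: edge -> no flip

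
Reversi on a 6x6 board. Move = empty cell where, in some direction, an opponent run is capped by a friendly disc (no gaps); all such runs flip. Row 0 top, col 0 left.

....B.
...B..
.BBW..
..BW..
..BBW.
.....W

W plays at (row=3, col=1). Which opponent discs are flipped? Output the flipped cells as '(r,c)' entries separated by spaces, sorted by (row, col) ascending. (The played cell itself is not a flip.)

Answer: (3,2)

Derivation:
Dir NW: first cell '.' (not opp) -> no flip
Dir N: opp run (2,1), next='.' -> no flip
Dir NE: opp run (2,2) (1,3) (0,4), next=edge -> no flip
Dir W: first cell '.' (not opp) -> no flip
Dir E: opp run (3,2) capped by W -> flip
Dir SW: first cell '.' (not opp) -> no flip
Dir S: first cell '.' (not opp) -> no flip
Dir SE: opp run (4,2), next='.' -> no flip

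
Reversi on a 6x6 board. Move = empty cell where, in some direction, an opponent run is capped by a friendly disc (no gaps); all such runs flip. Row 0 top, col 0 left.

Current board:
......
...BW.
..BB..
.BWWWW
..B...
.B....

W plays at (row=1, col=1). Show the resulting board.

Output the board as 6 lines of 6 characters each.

Answer: ......
.W.BW.
..WB..
.BWWWW
..B...
.B....

Derivation:
Place W at (1,1); scan 8 dirs for brackets.
Dir NW: first cell '.' (not opp) -> no flip
Dir N: first cell '.' (not opp) -> no flip
Dir NE: first cell '.' (not opp) -> no flip
Dir W: first cell '.' (not opp) -> no flip
Dir E: first cell '.' (not opp) -> no flip
Dir SW: first cell '.' (not opp) -> no flip
Dir S: first cell '.' (not opp) -> no flip
Dir SE: opp run (2,2) capped by W -> flip
All flips: (2,2)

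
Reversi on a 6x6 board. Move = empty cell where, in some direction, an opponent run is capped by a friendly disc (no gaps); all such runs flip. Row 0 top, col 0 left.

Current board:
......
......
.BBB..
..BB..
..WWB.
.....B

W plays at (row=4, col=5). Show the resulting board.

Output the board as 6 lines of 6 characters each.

Place W at (4,5); scan 8 dirs for brackets.
Dir NW: first cell '.' (not opp) -> no flip
Dir N: first cell '.' (not opp) -> no flip
Dir NE: edge -> no flip
Dir W: opp run (4,4) capped by W -> flip
Dir E: edge -> no flip
Dir SW: first cell '.' (not opp) -> no flip
Dir S: opp run (5,5), next=edge -> no flip
Dir SE: edge -> no flip
All flips: (4,4)

Answer: ......
......
.BBB..
..BB..
..WWWW
.....B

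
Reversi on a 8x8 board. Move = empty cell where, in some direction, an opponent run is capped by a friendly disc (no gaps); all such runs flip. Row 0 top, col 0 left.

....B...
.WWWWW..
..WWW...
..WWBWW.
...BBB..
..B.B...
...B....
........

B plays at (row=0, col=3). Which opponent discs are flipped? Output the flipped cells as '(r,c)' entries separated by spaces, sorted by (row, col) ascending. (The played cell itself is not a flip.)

Dir NW: edge -> no flip
Dir N: edge -> no flip
Dir NE: edge -> no flip
Dir W: first cell '.' (not opp) -> no flip
Dir E: first cell 'B' (not opp) -> no flip
Dir SW: opp run (1,2), next='.' -> no flip
Dir S: opp run (1,3) (2,3) (3,3) capped by B -> flip
Dir SE: opp run (1,4), next='.' -> no flip

Answer: (1,3) (2,3) (3,3)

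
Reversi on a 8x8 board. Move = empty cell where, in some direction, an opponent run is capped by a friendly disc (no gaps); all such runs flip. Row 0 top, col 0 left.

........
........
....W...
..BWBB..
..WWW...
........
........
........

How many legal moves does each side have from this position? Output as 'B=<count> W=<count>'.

-- B to move --
(1,3): flips 1 -> legal
(1,4): flips 1 -> legal
(1,5): no bracket -> illegal
(2,2): no bracket -> illegal
(2,3): no bracket -> illegal
(2,5): no bracket -> illegal
(3,1): no bracket -> illegal
(4,1): no bracket -> illegal
(4,5): no bracket -> illegal
(5,1): no bracket -> illegal
(5,2): flips 2 -> legal
(5,3): flips 1 -> legal
(5,4): flips 2 -> legal
(5,5): no bracket -> illegal
B mobility = 5
-- W to move --
(2,1): flips 1 -> legal
(2,2): flips 1 -> legal
(2,3): no bracket -> illegal
(2,5): flips 1 -> legal
(2,6): flips 1 -> legal
(3,1): flips 1 -> legal
(3,6): flips 2 -> legal
(4,1): no bracket -> illegal
(4,5): no bracket -> illegal
(4,6): flips 1 -> legal
W mobility = 7

Answer: B=5 W=7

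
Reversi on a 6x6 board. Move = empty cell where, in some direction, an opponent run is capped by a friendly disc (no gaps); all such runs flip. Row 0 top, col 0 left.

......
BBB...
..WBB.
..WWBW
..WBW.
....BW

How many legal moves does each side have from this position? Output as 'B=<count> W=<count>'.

Answer: B=6 W=7

Derivation:
-- B to move --
(1,3): no bracket -> illegal
(2,1): flips 2 -> legal
(2,5): no bracket -> illegal
(3,1): flips 2 -> legal
(4,1): flips 2 -> legal
(4,5): flips 1 -> legal
(5,1): flips 2 -> legal
(5,2): flips 3 -> legal
(5,3): no bracket -> illegal
B mobility = 6
-- W to move --
(0,0): flips 1 -> legal
(0,1): no bracket -> illegal
(0,2): flips 1 -> legal
(0,3): no bracket -> illegal
(1,3): flips 2 -> legal
(1,4): flips 3 -> legal
(1,5): flips 1 -> legal
(2,0): no bracket -> illegal
(2,1): no bracket -> illegal
(2,5): flips 2 -> legal
(4,5): no bracket -> illegal
(5,2): no bracket -> illegal
(5,3): flips 2 -> legal
W mobility = 7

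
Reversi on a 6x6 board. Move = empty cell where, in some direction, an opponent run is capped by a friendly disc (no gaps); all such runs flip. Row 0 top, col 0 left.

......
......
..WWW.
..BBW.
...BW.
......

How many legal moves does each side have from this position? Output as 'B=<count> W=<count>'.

Answer: B=9 W=5

Derivation:
-- B to move --
(1,1): flips 1 -> legal
(1,2): flips 1 -> legal
(1,3): flips 1 -> legal
(1,4): flips 1 -> legal
(1,5): flips 1 -> legal
(2,1): no bracket -> illegal
(2,5): flips 1 -> legal
(3,1): no bracket -> illegal
(3,5): flips 1 -> legal
(4,5): flips 1 -> legal
(5,3): no bracket -> illegal
(5,4): no bracket -> illegal
(5,5): flips 1 -> legal
B mobility = 9
-- W to move --
(2,1): no bracket -> illegal
(3,1): flips 2 -> legal
(4,1): flips 1 -> legal
(4,2): flips 3 -> legal
(5,2): flips 1 -> legal
(5,3): flips 2 -> legal
(5,4): no bracket -> illegal
W mobility = 5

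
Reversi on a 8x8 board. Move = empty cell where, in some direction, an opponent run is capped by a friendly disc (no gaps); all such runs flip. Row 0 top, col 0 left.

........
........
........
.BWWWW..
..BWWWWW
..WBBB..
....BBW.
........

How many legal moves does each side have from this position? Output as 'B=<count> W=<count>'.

Answer: B=12 W=10

Derivation:
-- B to move --
(2,1): flips 2 -> legal
(2,2): flips 3 -> legal
(2,3): flips 2 -> legal
(2,4): flips 3 -> legal
(2,5): flips 2 -> legal
(2,6): flips 2 -> legal
(3,6): flips 5 -> legal
(3,7): flips 1 -> legal
(4,1): no bracket -> illegal
(5,1): flips 1 -> legal
(5,6): no bracket -> illegal
(5,7): no bracket -> illegal
(6,1): no bracket -> illegal
(6,2): flips 1 -> legal
(6,3): no bracket -> illegal
(6,7): flips 1 -> legal
(7,5): no bracket -> illegal
(7,6): no bracket -> illegal
(7,7): flips 1 -> legal
B mobility = 12
-- W to move --
(2,0): no bracket -> illegal
(2,1): no bracket -> illegal
(2,2): no bracket -> illegal
(3,0): flips 1 -> legal
(4,0): no bracket -> illegal
(4,1): flips 1 -> legal
(5,1): flips 1 -> legal
(5,6): flips 3 -> legal
(6,2): flips 1 -> legal
(6,3): flips 4 -> legal
(7,3): flips 2 -> legal
(7,4): flips 2 -> legal
(7,5): flips 2 -> legal
(7,6): flips 2 -> legal
W mobility = 10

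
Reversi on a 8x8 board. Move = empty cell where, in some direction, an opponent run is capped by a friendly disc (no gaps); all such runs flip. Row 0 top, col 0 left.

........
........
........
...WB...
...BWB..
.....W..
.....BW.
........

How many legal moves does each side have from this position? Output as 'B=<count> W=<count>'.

Answer: B=4 W=7

Derivation:
-- B to move --
(2,2): no bracket -> illegal
(2,3): flips 1 -> legal
(2,4): no bracket -> illegal
(3,2): flips 1 -> legal
(3,5): no bracket -> illegal
(4,2): no bracket -> illegal
(4,6): no bracket -> illegal
(5,3): no bracket -> illegal
(5,4): flips 1 -> legal
(5,6): no bracket -> illegal
(5,7): no bracket -> illegal
(6,4): no bracket -> illegal
(6,7): flips 1 -> legal
(7,5): no bracket -> illegal
(7,6): no bracket -> illegal
(7,7): no bracket -> illegal
B mobility = 4
-- W to move --
(2,3): no bracket -> illegal
(2,4): flips 1 -> legal
(2,5): no bracket -> illegal
(3,2): no bracket -> illegal
(3,5): flips 2 -> legal
(3,6): no bracket -> illegal
(4,2): flips 1 -> legal
(4,6): flips 1 -> legal
(5,2): no bracket -> illegal
(5,3): flips 1 -> legal
(5,4): no bracket -> illegal
(5,6): no bracket -> illegal
(6,4): flips 1 -> legal
(7,4): no bracket -> illegal
(7,5): flips 1 -> legal
(7,6): no bracket -> illegal
W mobility = 7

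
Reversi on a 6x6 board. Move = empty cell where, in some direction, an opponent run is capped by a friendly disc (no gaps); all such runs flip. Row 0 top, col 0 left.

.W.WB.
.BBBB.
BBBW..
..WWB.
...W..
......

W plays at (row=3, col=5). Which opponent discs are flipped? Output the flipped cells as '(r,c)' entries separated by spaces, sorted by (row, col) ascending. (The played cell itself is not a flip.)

Dir NW: first cell '.' (not opp) -> no flip
Dir N: first cell '.' (not opp) -> no flip
Dir NE: edge -> no flip
Dir W: opp run (3,4) capped by W -> flip
Dir E: edge -> no flip
Dir SW: first cell '.' (not opp) -> no flip
Dir S: first cell '.' (not opp) -> no flip
Dir SE: edge -> no flip

Answer: (3,4)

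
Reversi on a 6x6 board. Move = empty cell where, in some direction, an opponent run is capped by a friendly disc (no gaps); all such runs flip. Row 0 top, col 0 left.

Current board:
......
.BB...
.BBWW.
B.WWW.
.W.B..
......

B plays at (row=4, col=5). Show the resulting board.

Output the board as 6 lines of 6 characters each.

Place B at (4,5); scan 8 dirs for brackets.
Dir NW: opp run (3,4) (2,3) capped by B -> flip
Dir N: first cell '.' (not opp) -> no flip
Dir NE: edge -> no flip
Dir W: first cell '.' (not opp) -> no flip
Dir E: edge -> no flip
Dir SW: first cell '.' (not opp) -> no flip
Dir S: first cell '.' (not opp) -> no flip
Dir SE: edge -> no flip
All flips: (2,3) (3,4)

Answer: ......
.BB...
.BBBW.
B.WWB.
.W.B.B
......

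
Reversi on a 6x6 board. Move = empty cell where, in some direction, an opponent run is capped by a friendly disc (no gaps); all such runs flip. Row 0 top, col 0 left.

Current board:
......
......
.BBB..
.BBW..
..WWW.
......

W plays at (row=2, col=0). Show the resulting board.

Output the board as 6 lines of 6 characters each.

Place W at (2,0); scan 8 dirs for brackets.
Dir NW: edge -> no flip
Dir N: first cell '.' (not opp) -> no flip
Dir NE: first cell '.' (not opp) -> no flip
Dir W: edge -> no flip
Dir E: opp run (2,1) (2,2) (2,3), next='.' -> no flip
Dir SW: edge -> no flip
Dir S: first cell '.' (not opp) -> no flip
Dir SE: opp run (3,1) capped by W -> flip
All flips: (3,1)

Answer: ......
......
WBBB..
.WBW..
..WWW.
......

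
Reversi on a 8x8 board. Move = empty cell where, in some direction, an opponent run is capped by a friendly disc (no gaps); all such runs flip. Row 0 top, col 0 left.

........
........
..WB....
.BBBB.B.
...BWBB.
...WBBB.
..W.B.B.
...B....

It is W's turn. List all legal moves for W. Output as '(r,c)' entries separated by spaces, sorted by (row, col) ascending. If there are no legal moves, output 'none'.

(1,2): no bracket -> illegal
(1,3): flips 3 -> legal
(1,4): no bracket -> illegal
(2,0): no bracket -> illegal
(2,1): no bracket -> illegal
(2,4): flips 2 -> legal
(2,5): no bracket -> illegal
(2,6): no bracket -> illegal
(2,7): no bracket -> illegal
(3,0): no bracket -> illegal
(3,5): no bracket -> illegal
(3,7): no bracket -> illegal
(4,0): flips 1 -> legal
(4,1): no bracket -> illegal
(4,2): flips 2 -> legal
(4,7): flips 2 -> legal
(5,2): no bracket -> illegal
(5,7): flips 3 -> legal
(6,3): no bracket -> illegal
(6,5): no bracket -> illegal
(6,7): no bracket -> illegal
(7,2): no bracket -> illegal
(7,4): flips 2 -> legal
(7,5): flips 1 -> legal
(7,6): no bracket -> illegal
(7,7): flips 2 -> legal

Answer: (1,3) (2,4) (4,0) (4,2) (4,7) (5,7) (7,4) (7,5) (7,7)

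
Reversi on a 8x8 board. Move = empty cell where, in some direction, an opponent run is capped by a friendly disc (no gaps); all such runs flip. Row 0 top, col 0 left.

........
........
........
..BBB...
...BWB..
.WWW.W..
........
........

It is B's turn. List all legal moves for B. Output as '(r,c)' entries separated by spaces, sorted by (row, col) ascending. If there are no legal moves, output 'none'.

(3,5): no bracket -> illegal
(4,0): no bracket -> illegal
(4,1): no bracket -> illegal
(4,2): no bracket -> illegal
(4,6): no bracket -> illegal
(5,0): no bracket -> illegal
(5,4): flips 1 -> legal
(5,6): no bracket -> illegal
(6,0): no bracket -> illegal
(6,1): flips 1 -> legal
(6,2): no bracket -> illegal
(6,3): flips 1 -> legal
(6,4): no bracket -> illegal
(6,5): flips 1 -> legal
(6,6): flips 2 -> legal

Answer: (5,4) (6,1) (6,3) (6,5) (6,6)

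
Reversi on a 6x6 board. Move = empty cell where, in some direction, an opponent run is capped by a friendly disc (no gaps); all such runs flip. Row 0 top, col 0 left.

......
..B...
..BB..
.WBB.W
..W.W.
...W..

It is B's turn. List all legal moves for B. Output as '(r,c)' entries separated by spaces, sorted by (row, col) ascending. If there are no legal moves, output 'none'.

(2,0): no bracket -> illegal
(2,1): no bracket -> illegal
(2,4): no bracket -> illegal
(2,5): no bracket -> illegal
(3,0): flips 1 -> legal
(3,4): no bracket -> illegal
(4,0): flips 1 -> legal
(4,1): no bracket -> illegal
(4,3): no bracket -> illegal
(4,5): no bracket -> illegal
(5,1): flips 1 -> legal
(5,2): flips 1 -> legal
(5,4): no bracket -> illegal
(5,5): flips 1 -> legal

Answer: (3,0) (4,0) (5,1) (5,2) (5,5)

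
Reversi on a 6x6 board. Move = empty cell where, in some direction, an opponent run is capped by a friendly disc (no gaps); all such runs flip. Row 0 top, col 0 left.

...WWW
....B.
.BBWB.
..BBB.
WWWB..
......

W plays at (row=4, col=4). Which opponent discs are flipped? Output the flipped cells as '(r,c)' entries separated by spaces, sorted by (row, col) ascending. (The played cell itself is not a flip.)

Dir NW: opp run (3,3) (2,2), next='.' -> no flip
Dir N: opp run (3,4) (2,4) (1,4) capped by W -> flip
Dir NE: first cell '.' (not opp) -> no flip
Dir W: opp run (4,3) capped by W -> flip
Dir E: first cell '.' (not opp) -> no flip
Dir SW: first cell '.' (not opp) -> no flip
Dir S: first cell '.' (not opp) -> no flip
Dir SE: first cell '.' (not opp) -> no flip

Answer: (1,4) (2,4) (3,4) (4,3)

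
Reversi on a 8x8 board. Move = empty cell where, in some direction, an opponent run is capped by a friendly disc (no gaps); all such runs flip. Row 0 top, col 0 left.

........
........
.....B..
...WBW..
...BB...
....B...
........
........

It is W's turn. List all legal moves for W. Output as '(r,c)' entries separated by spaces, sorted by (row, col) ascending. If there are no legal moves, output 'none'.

(1,4): no bracket -> illegal
(1,5): flips 1 -> legal
(1,6): no bracket -> illegal
(2,3): no bracket -> illegal
(2,4): no bracket -> illegal
(2,6): no bracket -> illegal
(3,2): no bracket -> illegal
(3,6): no bracket -> illegal
(4,2): no bracket -> illegal
(4,5): no bracket -> illegal
(5,2): no bracket -> illegal
(5,3): flips 2 -> legal
(5,5): flips 1 -> legal
(6,3): no bracket -> illegal
(6,4): no bracket -> illegal
(6,5): no bracket -> illegal

Answer: (1,5) (5,3) (5,5)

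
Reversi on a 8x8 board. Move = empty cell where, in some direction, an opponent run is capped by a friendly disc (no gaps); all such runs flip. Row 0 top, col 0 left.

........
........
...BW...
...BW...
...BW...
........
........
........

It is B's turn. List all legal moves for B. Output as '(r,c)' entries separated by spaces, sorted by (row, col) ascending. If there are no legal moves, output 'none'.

Answer: (1,5) (2,5) (3,5) (4,5) (5,5)

Derivation:
(1,3): no bracket -> illegal
(1,4): no bracket -> illegal
(1,5): flips 1 -> legal
(2,5): flips 2 -> legal
(3,5): flips 1 -> legal
(4,5): flips 2 -> legal
(5,3): no bracket -> illegal
(5,4): no bracket -> illegal
(5,5): flips 1 -> legal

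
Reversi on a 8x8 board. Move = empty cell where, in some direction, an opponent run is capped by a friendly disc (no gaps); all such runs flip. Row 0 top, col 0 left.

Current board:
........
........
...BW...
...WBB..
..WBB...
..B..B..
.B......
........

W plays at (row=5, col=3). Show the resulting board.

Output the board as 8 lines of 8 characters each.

Place W at (5,3); scan 8 dirs for brackets.
Dir NW: first cell 'W' (not opp) -> no flip
Dir N: opp run (4,3) capped by W -> flip
Dir NE: opp run (4,4) (3,5), next='.' -> no flip
Dir W: opp run (5,2), next='.' -> no flip
Dir E: first cell '.' (not opp) -> no flip
Dir SW: first cell '.' (not opp) -> no flip
Dir S: first cell '.' (not opp) -> no flip
Dir SE: first cell '.' (not opp) -> no flip
All flips: (4,3)

Answer: ........
........
...BW...
...WBB..
..WWB...
..BW.B..
.B......
........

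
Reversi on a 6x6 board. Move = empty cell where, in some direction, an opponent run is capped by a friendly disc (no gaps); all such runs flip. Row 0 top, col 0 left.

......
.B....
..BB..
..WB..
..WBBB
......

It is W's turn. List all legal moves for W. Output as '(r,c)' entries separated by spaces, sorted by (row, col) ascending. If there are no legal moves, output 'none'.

Answer: (1,2) (1,4) (2,4) (3,4) (5,4)

Derivation:
(0,0): no bracket -> illegal
(0,1): no bracket -> illegal
(0,2): no bracket -> illegal
(1,0): no bracket -> illegal
(1,2): flips 1 -> legal
(1,3): no bracket -> illegal
(1,4): flips 1 -> legal
(2,0): no bracket -> illegal
(2,1): no bracket -> illegal
(2,4): flips 1 -> legal
(3,1): no bracket -> illegal
(3,4): flips 1 -> legal
(3,5): no bracket -> illegal
(5,2): no bracket -> illegal
(5,3): no bracket -> illegal
(5,4): flips 1 -> legal
(5,5): no bracket -> illegal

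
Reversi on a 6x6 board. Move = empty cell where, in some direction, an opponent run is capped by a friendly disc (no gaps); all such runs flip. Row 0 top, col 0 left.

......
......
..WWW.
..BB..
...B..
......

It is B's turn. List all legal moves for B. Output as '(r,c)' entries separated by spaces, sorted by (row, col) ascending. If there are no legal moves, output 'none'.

(1,1): flips 1 -> legal
(1,2): flips 1 -> legal
(1,3): flips 1 -> legal
(1,4): flips 1 -> legal
(1,5): flips 1 -> legal
(2,1): no bracket -> illegal
(2,5): no bracket -> illegal
(3,1): no bracket -> illegal
(3,4): no bracket -> illegal
(3,5): no bracket -> illegal

Answer: (1,1) (1,2) (1,3) (1,4) (1,5)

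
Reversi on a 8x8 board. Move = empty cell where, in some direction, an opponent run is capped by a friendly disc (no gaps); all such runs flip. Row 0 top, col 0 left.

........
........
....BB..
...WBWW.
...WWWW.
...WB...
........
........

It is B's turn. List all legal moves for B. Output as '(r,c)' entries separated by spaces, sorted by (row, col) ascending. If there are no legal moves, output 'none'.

(2,2): no bracket -> illegal
(2,3): no bracket -> illegal
(2,6): no bracket -> illegal
(2,7): flips 2 -> legal
(3,2): flips 2 -> legal
(3,7): flips 2 -> legal
(4,2): flips 1 -> legal
(4,7): flips 1 -> legal
(5,2): flips 2 -> legal
(5,5): flips 2 -> legal
(5,6): flips 1 -> legal
(5,7): flips 2 -> legal
(6,2): no bracket -> illegal
(6,3): no bracket -> illegal
(6,4): no bracket -> illegal

Answer: (2,7) (3,2) (3,7) (4,2) (4,7) (5,2) (5,5) (5,6) (5,7)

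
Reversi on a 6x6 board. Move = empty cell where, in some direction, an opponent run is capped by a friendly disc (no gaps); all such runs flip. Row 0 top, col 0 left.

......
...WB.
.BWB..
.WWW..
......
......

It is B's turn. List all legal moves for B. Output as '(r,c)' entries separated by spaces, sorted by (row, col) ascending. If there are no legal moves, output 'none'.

Answer: (0,3) (1,2) (4,1) (4,3)

Derivation:
(0,2): no bracket -> illegal
(0,3): flips 1 -> legal
(0,4): no bracket -> illegal
(1,1): no bracket -> illegal
(1,2): flips 1 -> legal
(2,0): no bracket -> illegal
(2,4): no bracket -> illegal
(3,0): no bracket -> illegal
(3,4): no bracket -> illegal
(4,0): no bracket -> illegal
(4,1): flips 2 -> legal
(4,2): no bracket -> illegal
(4,3): flips 2 -> legal
(4,4): no bracket -> illegal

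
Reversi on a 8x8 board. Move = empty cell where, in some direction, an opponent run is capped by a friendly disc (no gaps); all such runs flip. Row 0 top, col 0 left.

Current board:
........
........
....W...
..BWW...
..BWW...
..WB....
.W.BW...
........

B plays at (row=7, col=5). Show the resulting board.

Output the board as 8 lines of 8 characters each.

Place B at (7,5); scan 8 dirs for brackets.
Dir NW: opp run (6,4) capped by B -> flip
Dir N: first cell '.' (not opp) -> no flip
Dir NE: first cell '.' (not opp) -> no flip
Dir W: first cell '.' (not opp) -> no flip
Dir E: first cell '.' (not opp) -> no flip
Dir SW: edge -> no flip
Dir S: edge -> no flip
Dir SE: edge -> no flip
All flips: (6,4)

Answer: ........
........
....W...
..BWW...
..BWW...
..WB....
.W.BB...
.....B..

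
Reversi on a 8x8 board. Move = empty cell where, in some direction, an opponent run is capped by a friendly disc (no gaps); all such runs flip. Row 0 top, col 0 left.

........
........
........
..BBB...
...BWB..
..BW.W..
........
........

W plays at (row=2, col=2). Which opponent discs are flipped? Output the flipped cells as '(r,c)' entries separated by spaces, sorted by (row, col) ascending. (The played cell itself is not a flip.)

Answer: (3,3)

Derivation:
Dir NW: first cell '.' (not opp) -> no flip
Dir N: first cell '.' (not opp) -> no flip
Dir NE: first cell '.' (not opp) -> no flip
Dir W: first cell '.' (not opp) -> no flip
Dir E: first cell '.' (not opp) -> no flip
Dir SW: first cell '.' (not opp) -> no flip
Dir S: opp run (3,2), next='.' -> no flip
Dir SE: opp run (3,3) capped by W -> flip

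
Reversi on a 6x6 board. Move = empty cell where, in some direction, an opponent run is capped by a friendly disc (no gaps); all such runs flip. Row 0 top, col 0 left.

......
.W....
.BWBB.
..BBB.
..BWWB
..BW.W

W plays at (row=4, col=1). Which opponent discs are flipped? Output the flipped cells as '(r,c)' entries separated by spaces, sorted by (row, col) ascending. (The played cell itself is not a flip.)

Dir NW: first cell '.' (not opp) -> no flip
Dir N: first cell '.' (not opp) -> no flip
Dir NE: opp run (3,2) (2,3), next='.' -> no flip
Dir W: first cell '.' (not opp) -> no flip
Dir E: opp run (4,2) capped by W -> flip
Dir SW: first cell '.' (not opp) -> no flip
Dir S: first cell '.' (not opp) -> no flip
Dir SE: opp run (5,2), next=edge -> no flip

Answer: (4,2)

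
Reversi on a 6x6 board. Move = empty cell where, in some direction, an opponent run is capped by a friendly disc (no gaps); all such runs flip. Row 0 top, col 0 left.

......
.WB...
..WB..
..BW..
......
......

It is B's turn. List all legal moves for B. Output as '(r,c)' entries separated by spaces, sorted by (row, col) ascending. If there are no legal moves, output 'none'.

(0,0): no bracket -> illegal
(0,1): no bracket -> illegal
(0,2): no bracket -> illegal
(1,0): flips 1 -> legal
(1,3): no bracket -> illegal
(2,0): no bracket -> illegal
(2,1): flips 1 -> legal
(2,4): no bracket -> illegal
(3,1): no bracket -> illegal
(3,4): flips 1 -> legal
(4,2): no bracket -> illegal
(4,3): flips 1 -> legal
(4,4): no bracket -> illegal

Answer: (1,0) (2,1) (3,4) (4,3)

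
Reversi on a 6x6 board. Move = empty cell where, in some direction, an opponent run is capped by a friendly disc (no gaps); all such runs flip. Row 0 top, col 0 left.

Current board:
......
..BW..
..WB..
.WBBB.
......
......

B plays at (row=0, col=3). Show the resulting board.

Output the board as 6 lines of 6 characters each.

Place B at (0,3); scan 8 dirs for brackets.
Dir NW: edge -> no flip
Dir N: edge -> no flip
Dir NE: edge -> no flip
Dir W: first cell '.' (not opp) -> no flip
Dir E: first cell '.' (not opp) -> no flip
Dir SW: first cell 'B' (not opp) -> no flip
Dir S: opp run (1,3) capped by B -> flip
Dir SE: first cell '.' (not opp) -> no flip
All flips: (1,3)

Answer: ...B..
..BB..
..WB..
.WBBB.
......
......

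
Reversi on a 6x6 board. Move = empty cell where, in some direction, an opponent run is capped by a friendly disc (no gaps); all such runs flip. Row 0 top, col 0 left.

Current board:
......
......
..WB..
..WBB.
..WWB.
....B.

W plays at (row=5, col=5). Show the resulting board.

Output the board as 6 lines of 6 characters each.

Place W at (5,5); scan 8 dirs for brackets.
Dir NW: opp run (4,4) (3,3) capped by W -> flip
Dir N: first cell '.' (not opp) -> no flip
Dir NE: edge -> no flip
Dir W: opp run (5,4), next='.' -> no flip
Dir E: edge -> no flip
Dir SW: edge -> no flip
Dir S: edge -> no flip
Dir SE: edge -> no flip
All flips: (3,3) (4,4)

Answer: ......
......
..WB..
..WWB.
..WWW.
....BW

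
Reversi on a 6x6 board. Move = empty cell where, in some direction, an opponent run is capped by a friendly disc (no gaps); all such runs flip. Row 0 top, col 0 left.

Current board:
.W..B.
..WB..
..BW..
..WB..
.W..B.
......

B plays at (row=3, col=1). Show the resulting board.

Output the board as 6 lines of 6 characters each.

Place B at (3,1); scan 8 dirs for brackets.
Dir NW: first cell '.' (not opp) -> no flip
Dir N: first cell '.' (not opp) -> no flip
Dir NE: first cell 'B' (not opp) -> no flip
Dir W: first cell '.' (not opp) -> no flip
Dir E: opp run (3,2) capped by B -> flip
Dir SW: first cell '.' (not opp) -> no flip
Dir S: opp run (4,1), next='.' -> no flip
Dir SE: first cell '.' (not opp) -> no flip
All flips: (3,2)

Answer: .W..B.
..WB..
..BW..
.BBB..
.W..B.
......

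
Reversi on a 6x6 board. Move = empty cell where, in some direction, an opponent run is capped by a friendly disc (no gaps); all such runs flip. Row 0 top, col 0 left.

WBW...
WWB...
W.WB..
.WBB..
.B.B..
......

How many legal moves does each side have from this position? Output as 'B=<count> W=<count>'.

-- B to move --
(0,3): flips 1 -> legal
(1,3): no bracket -> illegal
(2,1): flips 3 -> legal
(3,0): flips 1 -> legal
(4,0): no bracket -> illegal
(4,2): no bracket -> illegal
B mobility = 3
-- W to move --
(0,3): no bracket -> illegal
(1,3): flips 1 -> legal
(1,4): no bracket -> illegal
(2,1): no bracket -> illegal
(2,4): flips 1 -> legal
(3,0): no bracket -> illegal
(3,4): flips 2 -> legal
(4,0): no bracket -> illegal
(4,2): flips 1 -> legal
(4,4): flips 1 -> legal
(5,0): no bracket -> illegal
(5,1): flips 1 -> legal
(5,2): no bracket -> illegal
(5,3): no bracket -> illegal
(5,4): no bracket -> illegal
W mobility = 6

Answer: B=3 W=6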